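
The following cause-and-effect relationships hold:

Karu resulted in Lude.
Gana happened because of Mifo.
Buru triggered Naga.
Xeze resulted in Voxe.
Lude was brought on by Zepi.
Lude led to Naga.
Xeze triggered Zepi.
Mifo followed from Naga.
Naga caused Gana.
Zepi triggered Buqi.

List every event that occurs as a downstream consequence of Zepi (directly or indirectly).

Buqi, Gana, Lude, Mifo, Naga

Direct effects: Lude, Buqi.
2 steps out: Naga.
3 steps out: Mifo, Gana.
Not reachable from it: Karu, Xeze, Voxe, Buru.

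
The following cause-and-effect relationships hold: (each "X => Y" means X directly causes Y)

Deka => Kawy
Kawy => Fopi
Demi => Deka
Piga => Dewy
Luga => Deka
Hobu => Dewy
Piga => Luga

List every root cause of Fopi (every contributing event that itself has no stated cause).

Tracing upstream from Fopi: Fopi ← Kawy ← Deka ← Demi.
A separate upstream branch: Fopi ← Kawy ← Deka ← Luga ← Piga.
Each of those chain origins has no stated cause.

Demi, Piga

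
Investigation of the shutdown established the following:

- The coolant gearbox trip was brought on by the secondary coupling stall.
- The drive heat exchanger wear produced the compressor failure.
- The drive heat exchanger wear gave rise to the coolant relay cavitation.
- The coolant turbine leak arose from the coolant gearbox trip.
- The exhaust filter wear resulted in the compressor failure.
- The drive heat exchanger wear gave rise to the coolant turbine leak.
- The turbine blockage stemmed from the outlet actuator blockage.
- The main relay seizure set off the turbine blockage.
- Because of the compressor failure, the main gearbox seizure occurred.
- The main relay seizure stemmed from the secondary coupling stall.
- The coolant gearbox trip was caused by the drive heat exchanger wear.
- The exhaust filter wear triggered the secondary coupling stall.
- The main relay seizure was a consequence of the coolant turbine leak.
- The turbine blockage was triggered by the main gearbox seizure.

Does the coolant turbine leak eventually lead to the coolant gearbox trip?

No

The coolant turbine leak leads to the main relay seizure, the turbine blockage; the coolant gearbox trip is not among them.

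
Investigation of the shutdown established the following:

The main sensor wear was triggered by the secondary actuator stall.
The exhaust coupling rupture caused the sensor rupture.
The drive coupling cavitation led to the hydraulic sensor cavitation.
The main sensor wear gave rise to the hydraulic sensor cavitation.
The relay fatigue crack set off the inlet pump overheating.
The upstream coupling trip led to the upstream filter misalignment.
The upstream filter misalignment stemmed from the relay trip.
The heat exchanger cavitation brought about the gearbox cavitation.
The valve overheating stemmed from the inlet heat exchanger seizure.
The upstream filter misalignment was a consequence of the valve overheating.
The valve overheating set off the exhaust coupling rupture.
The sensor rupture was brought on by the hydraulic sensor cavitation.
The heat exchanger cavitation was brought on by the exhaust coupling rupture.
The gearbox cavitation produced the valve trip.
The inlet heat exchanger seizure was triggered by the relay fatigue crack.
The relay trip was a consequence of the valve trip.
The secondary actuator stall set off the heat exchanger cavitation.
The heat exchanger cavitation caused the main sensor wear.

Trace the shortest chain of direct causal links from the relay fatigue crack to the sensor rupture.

the relay fatigue crack → the inlet heat exchanger seizure → the valve overheating → the exhaust coupling rupture → the sensor rupture

the relay fatigue crack → the inlet heat exchanger seizure
the inlet heat exchanger seizure → the valve overheating
the valve overheating → the exhaust coupling rupture
the exhaust coupling rupture → the sensor rupture
Length: 4 steps.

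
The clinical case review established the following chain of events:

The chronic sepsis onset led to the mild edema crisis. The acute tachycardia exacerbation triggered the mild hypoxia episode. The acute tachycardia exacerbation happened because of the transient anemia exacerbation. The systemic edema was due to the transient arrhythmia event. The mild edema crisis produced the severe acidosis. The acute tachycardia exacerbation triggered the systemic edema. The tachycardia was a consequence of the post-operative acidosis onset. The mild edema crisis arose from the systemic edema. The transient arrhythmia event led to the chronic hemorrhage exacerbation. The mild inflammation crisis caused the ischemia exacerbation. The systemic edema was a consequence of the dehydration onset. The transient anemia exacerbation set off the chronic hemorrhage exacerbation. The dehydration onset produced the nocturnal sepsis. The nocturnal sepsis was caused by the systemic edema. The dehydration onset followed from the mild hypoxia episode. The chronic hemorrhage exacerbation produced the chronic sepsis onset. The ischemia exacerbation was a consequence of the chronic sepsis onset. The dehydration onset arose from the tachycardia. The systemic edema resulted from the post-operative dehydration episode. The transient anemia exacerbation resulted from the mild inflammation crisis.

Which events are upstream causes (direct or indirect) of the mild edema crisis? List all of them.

Immediate causes of the mild edema crisis: the systemic edema, the chronic sepsis onset.
Further upstream: the post-operative acidosis onset, the mild inflammation crisis, the transient anemia exacerbation, the acute tachycardia exacerbation, the tachycardia, the post-operative dehydration episode, the mild hypoxia episode, the transient arrhythmia event, the dehydration onset, the chronic hemorrhage exacerbation.

the acute tachycardia exacerbation, the chronic hemorrhage exacerbation, the chronic sepsis onset, the dehydration onset, the mild hypoxia episode, the mild inflammation crisis, the post-operative acidosis onset, the post-operative dehydration episode, the systemic edema, the tachycardia, the transient anemia exacerbation, the transient arrhythmia event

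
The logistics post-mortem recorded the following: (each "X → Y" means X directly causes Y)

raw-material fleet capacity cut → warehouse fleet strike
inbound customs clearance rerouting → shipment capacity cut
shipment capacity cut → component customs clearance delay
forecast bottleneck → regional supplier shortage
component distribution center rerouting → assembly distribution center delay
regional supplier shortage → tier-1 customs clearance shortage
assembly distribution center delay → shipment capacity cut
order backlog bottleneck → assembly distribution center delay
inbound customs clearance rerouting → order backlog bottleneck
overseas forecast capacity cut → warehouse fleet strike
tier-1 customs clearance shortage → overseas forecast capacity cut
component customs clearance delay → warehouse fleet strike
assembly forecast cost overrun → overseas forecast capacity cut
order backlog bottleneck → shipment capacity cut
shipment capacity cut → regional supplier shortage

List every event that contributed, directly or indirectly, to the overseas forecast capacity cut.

Immediate causes of the overseas forecast capacity cut: the assembly forecast cost overrun, the tier-1 customs clearance shortage.
Further upstream: the component distribution center rerouting, the forecast bottleneck, the inbound customs clearance rerouting, the order backlog bottleneck, the assembly distribution center delay, the shipment capacity cut, the regional supplier shortage.

the assembly distribution center delay, the assembly forecast cost overrun, the component distribution center rerouting, the forecast bottleneck, the inbound customs clearance rerouting, the order backlog bottleneck, the regional supplier shortage, the shipment capacity cut, the tier-1 customs clearance shortage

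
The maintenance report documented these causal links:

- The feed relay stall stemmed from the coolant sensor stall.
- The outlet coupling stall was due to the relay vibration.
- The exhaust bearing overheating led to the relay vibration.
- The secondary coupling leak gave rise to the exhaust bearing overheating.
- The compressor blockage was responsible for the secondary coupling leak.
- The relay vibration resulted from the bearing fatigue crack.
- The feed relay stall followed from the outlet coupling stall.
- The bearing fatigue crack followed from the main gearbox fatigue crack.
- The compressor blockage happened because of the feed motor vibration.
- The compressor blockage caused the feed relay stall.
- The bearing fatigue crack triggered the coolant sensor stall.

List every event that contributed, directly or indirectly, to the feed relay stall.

Immediate causes of the feed relay stall: the compressor blockage, the coolant sensor stall, the outlet coupling stall.
Further upstream: the feed motor vibration, the main gearbox fatigue crack, the bearing fatigue crack, the secondary coupling leak, the exhaust bearing overheating, the relay vibration.

the bearing fatigue crack, the compressor blockage, the coolant sensor stall, the exhaust bearing overheating, the feed motor vibration, the main gearbox fatigue crack, the outlet coupling stall, the relay vibration, the secondary coupling leak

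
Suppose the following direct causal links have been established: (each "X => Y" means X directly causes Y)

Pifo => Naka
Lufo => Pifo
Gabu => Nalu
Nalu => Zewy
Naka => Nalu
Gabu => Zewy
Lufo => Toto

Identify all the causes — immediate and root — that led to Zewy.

Gabu, Lufo, Naka, Nalu, Pifo

Immediate causes of Zewy: Gabu, Nalu.
Further upstream: Lufo, Pifo, Naka.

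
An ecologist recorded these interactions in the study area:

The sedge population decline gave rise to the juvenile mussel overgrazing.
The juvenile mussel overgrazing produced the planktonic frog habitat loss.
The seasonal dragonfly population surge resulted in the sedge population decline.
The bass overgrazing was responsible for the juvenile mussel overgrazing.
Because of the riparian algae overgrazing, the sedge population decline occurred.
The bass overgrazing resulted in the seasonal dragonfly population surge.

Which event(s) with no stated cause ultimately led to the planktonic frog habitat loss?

the bass overgrazing, the riparian algae overgrazing

Tracing upstream from the planktonic frog habitat loss: the planktonic frog habitat loss ← the juvenile mussel overgrazing ← the bass overgrazing.
A separate upstream branch: the planktonic frog habitat loss ← the juvenile mussel overgrazing ← the sedge population decline ← the riparian algae overgrazing.
Each of those chain origins has no stated cause.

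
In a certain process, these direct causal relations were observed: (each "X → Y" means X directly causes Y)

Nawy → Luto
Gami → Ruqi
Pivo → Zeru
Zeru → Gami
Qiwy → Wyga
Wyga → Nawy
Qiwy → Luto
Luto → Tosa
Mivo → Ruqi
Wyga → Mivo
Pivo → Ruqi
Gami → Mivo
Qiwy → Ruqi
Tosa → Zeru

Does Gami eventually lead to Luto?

Gami leads to Mivo, Ruqi; Luto is not among them.

No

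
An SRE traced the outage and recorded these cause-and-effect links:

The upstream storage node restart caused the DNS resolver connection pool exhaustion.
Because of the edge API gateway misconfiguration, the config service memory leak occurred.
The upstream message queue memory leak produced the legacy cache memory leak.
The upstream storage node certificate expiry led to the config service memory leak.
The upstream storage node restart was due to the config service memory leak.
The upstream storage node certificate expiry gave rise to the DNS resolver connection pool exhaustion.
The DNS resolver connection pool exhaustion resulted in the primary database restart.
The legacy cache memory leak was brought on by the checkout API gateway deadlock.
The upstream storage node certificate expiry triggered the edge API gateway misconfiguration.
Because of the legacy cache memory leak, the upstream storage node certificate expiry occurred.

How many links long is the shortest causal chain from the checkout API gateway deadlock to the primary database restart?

4

Shortest chain: the checkout API gateway deadlock → the legacy cache memory leak → the upstream storage node certificate expiry → the DNS resolver connection pool exhaustion → the primary database restart.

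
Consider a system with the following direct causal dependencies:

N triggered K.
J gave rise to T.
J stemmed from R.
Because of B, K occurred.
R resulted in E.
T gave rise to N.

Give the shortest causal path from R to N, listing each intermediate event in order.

R → J → T → N

R → J
J → T
T → N
Length: 3 steps.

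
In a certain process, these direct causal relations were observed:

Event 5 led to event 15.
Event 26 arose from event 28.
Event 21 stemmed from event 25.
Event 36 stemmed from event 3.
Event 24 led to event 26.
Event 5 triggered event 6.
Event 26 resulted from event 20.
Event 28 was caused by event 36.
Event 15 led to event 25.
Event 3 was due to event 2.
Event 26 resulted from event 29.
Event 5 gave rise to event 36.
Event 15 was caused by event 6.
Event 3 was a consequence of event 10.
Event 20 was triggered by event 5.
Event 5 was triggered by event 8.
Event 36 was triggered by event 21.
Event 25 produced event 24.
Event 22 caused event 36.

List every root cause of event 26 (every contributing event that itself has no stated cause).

Tracing upstream from event 26: event 26 ← event 28 ← event 36 ← event 22.
A separate upstream branch: event 26 ← event 20 ← event 5 ← event 8.
A separate upstream branch: event 26 ← event 29.
A separate upstream branch: event 26 ← event 28 ← event 36 ← event 3 ← event 2.
A separate upstream branch: event 26 ← event 28 ← event 36 ← event 3 ← event 10.
Each of those chain origins has no stated cause.

event 10, event 2, event 22, event 29, event 8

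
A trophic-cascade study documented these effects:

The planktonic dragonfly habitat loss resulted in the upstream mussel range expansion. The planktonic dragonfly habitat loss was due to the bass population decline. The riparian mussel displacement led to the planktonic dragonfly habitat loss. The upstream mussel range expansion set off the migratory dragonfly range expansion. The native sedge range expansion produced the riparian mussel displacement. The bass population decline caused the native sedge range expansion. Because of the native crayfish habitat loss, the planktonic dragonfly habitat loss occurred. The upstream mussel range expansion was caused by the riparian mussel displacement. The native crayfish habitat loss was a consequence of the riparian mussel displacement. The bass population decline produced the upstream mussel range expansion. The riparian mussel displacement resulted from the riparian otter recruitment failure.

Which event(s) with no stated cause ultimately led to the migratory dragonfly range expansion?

Tracing upstream from the migratory dragonfly range expansion: the migratory dragonfly range expansion ← the upstream mussel range expansion ← the bass population decline.
A separate upstream branch: the migratory dragonfly range expansion ← the upstream mussel range expansion ← the riparian mussel displacement ← the riparian otter recruitment failure.
Each of those chain origins has no stated cause.

the bass population decline, the riparian otter recruitment failure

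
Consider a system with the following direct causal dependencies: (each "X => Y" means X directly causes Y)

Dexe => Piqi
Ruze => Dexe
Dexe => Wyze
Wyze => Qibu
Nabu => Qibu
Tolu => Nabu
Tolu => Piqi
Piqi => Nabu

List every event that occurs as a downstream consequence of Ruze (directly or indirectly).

Dexe, Nabu, Piqi, Qibu, Wyze

Direct effects: Dexe.
2 steps out: Piqi, Wyze.
3 steps out: Nabu, Qibu.
Not reachable from it: Tolu.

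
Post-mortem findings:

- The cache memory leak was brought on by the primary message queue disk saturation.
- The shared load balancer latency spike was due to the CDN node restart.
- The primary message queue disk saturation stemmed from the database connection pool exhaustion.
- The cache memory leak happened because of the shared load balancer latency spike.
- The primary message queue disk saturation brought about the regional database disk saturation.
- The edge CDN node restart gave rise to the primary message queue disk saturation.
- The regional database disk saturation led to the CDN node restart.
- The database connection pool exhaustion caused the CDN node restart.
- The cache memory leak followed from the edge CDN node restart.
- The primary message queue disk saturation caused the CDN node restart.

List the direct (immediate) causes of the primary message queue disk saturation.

the database connection pool exhaustion, the edge CDN node restart → the primary message queue disk saturation with nothing further upstream stated.

the database connection pool exhaustion, the edge CDN node restart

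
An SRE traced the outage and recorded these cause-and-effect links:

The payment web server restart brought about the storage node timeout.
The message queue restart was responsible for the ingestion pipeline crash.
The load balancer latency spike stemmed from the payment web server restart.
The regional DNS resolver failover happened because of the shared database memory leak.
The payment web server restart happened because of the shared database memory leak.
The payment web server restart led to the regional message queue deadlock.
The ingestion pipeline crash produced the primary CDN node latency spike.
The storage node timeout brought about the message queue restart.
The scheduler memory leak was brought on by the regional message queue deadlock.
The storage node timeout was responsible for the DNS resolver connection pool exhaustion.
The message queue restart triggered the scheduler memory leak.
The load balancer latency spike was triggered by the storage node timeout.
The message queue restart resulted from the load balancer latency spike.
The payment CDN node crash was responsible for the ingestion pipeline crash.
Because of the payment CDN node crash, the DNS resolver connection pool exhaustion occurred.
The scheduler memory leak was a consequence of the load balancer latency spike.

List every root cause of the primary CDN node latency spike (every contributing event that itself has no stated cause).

the payment CDN node crash, the shared database memory leak

Tracing upstream from the primary CDN node latency spike: the primary CDN node latency spike ← the ingestion pipeline crash ← the message queue restart ← the storage node timeout ← the payment web server restart ← the shared database memory leak.
A separate upstream branch: the primary CDN node latency spike ← the ingestion pipeline crash ← the payment CDN node crash.
Each of those chain origins has no stated cause.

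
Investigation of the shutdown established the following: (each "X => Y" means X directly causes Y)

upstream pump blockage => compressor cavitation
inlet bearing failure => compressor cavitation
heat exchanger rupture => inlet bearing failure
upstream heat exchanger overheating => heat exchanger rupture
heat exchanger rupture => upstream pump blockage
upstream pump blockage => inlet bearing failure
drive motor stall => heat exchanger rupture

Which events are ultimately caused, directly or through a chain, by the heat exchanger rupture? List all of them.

Direct effects: the upstream pump blockage, the inlet bearing failure.
2 steps out: the compressor cavitation.
Not reachable from it: the upstream heat exchanger overheating, the drive motor stall.

the compressor cavitation, the inlet bearing failure, the upstream pump blockage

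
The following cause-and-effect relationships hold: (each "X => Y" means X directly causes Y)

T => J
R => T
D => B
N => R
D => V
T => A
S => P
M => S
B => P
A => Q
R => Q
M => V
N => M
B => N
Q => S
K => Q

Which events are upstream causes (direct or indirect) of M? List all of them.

B, D, N

Immediate cause of M: N.
Further upstream: D, B.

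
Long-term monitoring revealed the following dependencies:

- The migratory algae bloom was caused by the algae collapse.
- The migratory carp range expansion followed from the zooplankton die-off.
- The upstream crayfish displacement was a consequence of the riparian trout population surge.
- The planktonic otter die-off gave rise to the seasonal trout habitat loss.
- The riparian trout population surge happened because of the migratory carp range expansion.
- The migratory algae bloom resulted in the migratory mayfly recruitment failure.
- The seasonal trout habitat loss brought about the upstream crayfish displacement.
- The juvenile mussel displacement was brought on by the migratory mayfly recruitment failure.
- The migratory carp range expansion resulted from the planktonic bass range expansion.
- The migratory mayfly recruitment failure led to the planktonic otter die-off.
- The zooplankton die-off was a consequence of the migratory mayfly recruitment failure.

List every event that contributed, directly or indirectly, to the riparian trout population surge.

Immediate cause of the riparian trout population surge: the migratory carp range expansion.
Further upstream: the algae collapse, the migratory algae bloom, the migratory mayfly recruitment failure, the planktonic bass range expansion, the zooplankton die-off.

the algae collapse, the migratory algae bloom, the migratory carp range expansion, the migratory mayfly recruitment failure, the planktonic bass range expansion, the zooplankton die-off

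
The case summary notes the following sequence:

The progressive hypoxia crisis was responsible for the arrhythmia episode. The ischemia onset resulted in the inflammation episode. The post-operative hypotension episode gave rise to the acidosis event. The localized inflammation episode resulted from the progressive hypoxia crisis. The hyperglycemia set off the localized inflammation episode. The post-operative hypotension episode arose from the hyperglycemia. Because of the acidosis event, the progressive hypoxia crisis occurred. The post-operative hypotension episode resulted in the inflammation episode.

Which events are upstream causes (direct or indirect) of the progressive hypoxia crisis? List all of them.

Immediate cause of the progressive hypoxia crisis: the acidosis event.
Further upstream: the hyperglycemia, the post-operative hypotension episode.

the acidosis event, the hyperglycemia, the post-operative hypotension episode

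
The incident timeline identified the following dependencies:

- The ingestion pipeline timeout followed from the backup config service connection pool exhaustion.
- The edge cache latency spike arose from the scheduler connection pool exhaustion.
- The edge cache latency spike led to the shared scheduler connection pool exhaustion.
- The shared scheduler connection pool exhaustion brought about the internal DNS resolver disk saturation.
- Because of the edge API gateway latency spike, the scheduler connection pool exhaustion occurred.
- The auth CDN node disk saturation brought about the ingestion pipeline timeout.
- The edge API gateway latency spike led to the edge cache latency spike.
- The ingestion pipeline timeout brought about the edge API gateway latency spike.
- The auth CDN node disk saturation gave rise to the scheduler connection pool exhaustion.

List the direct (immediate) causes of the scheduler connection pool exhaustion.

Upstream contributors include the ingestion pipeline timeout, the backup config service connection pool exhaustion, but only the auth CDN node disk saturation, the edge API gateway latency spike feed directly into the scheduler connection pool exhaustion.

the auth CDN node disk saturation, the edge API gateway latency spike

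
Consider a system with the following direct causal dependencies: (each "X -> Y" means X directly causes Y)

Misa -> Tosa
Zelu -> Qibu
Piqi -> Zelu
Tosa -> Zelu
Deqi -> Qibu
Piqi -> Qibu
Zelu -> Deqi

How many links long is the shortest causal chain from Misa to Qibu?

Shortest chain: Misa → Tosa → Zelu → Qibu.

3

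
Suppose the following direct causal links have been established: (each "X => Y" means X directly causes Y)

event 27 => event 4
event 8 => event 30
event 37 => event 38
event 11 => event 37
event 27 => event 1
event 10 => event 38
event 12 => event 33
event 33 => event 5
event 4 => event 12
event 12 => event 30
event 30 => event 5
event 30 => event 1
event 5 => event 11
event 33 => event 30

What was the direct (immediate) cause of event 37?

event 11

Upstream contributors include event 27, event 4, event 12, event 33, event 8, event 30, event 5, but only event 11 feeds directly into event 37.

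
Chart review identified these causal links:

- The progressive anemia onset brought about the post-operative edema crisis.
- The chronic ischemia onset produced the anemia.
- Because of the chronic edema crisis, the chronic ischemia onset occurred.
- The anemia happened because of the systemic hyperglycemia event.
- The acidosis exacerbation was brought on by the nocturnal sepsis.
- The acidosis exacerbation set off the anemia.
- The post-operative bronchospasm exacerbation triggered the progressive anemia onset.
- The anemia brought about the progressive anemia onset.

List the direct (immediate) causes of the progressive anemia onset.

Upstream contributors include the chronic edema crisis, the nocturnal sepsis, the chronic ischemia onset, the systemic hyperglycemia event, the acidosis exacerbation, but only the anemia, the post-operative bronchospasm exacerbation feed directly into the progressive anemia onset.

the anemia, the post-operative bronchospasm exacerbation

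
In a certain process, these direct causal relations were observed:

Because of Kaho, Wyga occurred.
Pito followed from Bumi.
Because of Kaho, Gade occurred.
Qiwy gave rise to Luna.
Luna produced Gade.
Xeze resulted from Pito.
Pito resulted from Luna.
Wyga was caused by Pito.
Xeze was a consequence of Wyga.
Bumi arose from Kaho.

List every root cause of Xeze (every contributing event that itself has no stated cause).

Tracing upstream from Xeze: Xeze ← Wyga ← Kaho.
A separate upstream branch: Xeze ← Pito ← Luna ← Qiwy.
Each of those chain origins has no stated cause.

Kaho, Qiwy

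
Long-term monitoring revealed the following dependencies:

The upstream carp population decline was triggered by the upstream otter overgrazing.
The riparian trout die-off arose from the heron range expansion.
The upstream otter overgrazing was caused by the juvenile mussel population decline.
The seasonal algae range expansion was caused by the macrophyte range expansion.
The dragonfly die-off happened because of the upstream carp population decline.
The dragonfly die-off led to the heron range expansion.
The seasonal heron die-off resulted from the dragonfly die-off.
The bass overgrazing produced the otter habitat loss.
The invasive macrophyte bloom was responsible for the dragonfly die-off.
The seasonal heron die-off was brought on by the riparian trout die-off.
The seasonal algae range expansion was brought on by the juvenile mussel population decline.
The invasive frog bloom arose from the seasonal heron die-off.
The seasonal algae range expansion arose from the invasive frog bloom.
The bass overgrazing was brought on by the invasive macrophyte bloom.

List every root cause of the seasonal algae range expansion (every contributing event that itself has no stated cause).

Tracing upstream from the seasonal algae range expansion: the seasonal algae range expansion ← the juvenile mussel population decline.
A separate upstream branch: the seasonal algae range expansion ← the invasive frog bloom ← the seasonal heron die-off ← the dragonfly die-off ← the invasive macrophyte bloom.
A separate upstream branch: the seasonal algae range expansion ← the macrophyte range expansion.
Each of those chain origins has no stated cause.

the invasive macrophyte bloom, the juvenile mussel population decline, the macrophyte range expansion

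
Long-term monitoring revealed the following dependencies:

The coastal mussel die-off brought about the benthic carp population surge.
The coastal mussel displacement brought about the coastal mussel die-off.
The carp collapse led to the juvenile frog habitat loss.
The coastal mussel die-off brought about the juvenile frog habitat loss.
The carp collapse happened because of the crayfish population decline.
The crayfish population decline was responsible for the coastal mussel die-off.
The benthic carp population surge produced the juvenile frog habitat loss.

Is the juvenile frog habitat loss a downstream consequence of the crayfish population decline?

There is a causal chain: the crayfish population decline → the coastal mussel die-off → the juvenile frog habitat loss.

Yes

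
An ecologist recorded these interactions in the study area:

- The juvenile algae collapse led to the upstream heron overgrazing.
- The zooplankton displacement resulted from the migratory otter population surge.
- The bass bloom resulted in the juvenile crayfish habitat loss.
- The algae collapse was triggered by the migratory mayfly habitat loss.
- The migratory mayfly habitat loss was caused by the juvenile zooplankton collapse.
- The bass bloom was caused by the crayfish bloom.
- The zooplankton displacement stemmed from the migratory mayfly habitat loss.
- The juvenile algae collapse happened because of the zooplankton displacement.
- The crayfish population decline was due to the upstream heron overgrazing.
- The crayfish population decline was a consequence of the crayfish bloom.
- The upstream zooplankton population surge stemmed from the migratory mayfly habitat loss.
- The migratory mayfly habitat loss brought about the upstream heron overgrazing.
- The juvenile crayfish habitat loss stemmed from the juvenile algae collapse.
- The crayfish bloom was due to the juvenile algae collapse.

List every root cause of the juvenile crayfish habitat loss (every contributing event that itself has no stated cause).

the juvenile zooplankton collapse, the migratory otter population surge

Tracing upstream from the juvenile crayfish habitat loss: the juvenile crayfish habitat loss ← the juvenile algae collapse ← the zooplankton displacement ← the migratory mayfly habitat loss ← the juvenile zooplankton collapse.
A separate upstream branch: the juvenile crayfish habitat loss ← the juvenile algae collapse ← the zooplankton displacement ← the migratory otter population surge.
Each of those chain origins has no stated cause.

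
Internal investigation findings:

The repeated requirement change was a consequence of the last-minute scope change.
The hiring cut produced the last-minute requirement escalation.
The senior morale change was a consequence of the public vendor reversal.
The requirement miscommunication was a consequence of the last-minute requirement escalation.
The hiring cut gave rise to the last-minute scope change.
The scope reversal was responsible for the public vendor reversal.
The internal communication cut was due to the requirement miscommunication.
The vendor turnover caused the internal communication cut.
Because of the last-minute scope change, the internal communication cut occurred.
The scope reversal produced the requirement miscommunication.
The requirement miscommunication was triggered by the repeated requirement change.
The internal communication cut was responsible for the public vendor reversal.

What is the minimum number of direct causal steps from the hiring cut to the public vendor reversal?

Shortest chain: the hiring cut → the last-minute scope change → the internal communication cut → the public vendor reversal.

3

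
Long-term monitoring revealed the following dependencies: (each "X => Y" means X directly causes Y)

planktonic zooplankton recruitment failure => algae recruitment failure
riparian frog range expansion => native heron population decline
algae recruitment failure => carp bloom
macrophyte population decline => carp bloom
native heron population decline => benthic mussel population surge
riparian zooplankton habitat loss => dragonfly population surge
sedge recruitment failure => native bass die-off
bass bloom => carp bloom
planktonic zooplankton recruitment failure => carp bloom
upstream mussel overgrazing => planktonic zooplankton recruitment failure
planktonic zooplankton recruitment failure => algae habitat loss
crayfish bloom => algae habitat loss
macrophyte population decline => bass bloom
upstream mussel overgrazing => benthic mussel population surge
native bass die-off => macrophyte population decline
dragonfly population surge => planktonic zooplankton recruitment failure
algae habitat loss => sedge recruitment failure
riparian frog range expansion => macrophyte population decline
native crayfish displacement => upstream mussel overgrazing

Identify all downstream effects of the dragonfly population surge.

Direct effects: the planktonic zooplankton recruitment failure.
2 steps out: the algae habitat loss, the algae recruitment failure, the carp bloom.
3 steps out: the sedge recruitment failure.
4 steps out: the native bass die-off.
5 steps out: the macrophyte population decline.
6 steps out: the bass bloom.
Not reachable from it: the crayfish bloom, the riparian zooplankton habitat loss, the riparian frog range expansion, the native crayfish displacement, the native heron population decline, the upstream mussel overgrazing, the benthic mussel population surge.

the algae habitat loss, the algae recruitment failure, the bass bloom, the carp bloom, the macrophyte population decline, the native bass die-off, the planktonic zooplankton recruitment failure, the sedge recruitment failure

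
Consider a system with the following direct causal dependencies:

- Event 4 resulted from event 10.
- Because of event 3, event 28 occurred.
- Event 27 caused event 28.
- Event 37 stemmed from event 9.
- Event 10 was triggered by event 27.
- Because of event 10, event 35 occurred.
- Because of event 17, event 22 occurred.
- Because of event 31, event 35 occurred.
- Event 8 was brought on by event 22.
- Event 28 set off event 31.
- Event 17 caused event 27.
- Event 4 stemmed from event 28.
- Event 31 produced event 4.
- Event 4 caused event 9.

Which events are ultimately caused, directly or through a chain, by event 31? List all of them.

Direct effects: event 4, event 35.
2 steps out: event 9.
3 steps out: event 37.
Not reachable from it: event 17, event 22, event 27, event 8, event 10, event 3, event 28.

event 35, event 37, event 4, event 9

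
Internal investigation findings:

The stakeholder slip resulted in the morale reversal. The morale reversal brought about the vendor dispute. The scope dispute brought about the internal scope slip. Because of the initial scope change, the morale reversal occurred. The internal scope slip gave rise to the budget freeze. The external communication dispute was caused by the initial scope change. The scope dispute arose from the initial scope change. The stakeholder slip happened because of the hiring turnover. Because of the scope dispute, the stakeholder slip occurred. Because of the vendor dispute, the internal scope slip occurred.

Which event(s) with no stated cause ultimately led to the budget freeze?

Tracing upstream from the budget freeze: the budget freeze ← the internal scope slip ← the scope dispute ← the initial scope change.
A separate upstream branch: the budget freeze ← the internal scope slip ← the vendor dispute ← the morale reversal ← the stakeholder slip ← the hiring turnover.
Each of those chain origins has no stated cause.

the hiring turnover, the initial scope change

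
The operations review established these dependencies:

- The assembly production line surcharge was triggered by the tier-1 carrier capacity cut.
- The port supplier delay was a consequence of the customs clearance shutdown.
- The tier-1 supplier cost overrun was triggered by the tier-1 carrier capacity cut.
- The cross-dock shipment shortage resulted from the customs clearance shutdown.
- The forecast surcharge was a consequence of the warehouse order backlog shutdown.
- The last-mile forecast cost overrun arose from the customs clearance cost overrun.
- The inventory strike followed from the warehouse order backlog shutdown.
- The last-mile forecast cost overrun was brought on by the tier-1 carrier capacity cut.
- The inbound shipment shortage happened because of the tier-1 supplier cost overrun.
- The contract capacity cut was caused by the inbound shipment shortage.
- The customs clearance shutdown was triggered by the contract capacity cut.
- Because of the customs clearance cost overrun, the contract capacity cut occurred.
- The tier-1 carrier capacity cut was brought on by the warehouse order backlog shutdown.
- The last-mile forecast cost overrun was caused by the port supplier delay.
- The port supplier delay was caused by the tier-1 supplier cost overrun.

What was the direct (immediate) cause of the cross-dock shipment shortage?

the customs clearance shutdown

Upstream contributors include the warehouse order backlog shutdown, the tier-1 carrier capacity cut, the tier-1 supplier cost overrun, the inbound shipment shortage, the customs clearance cost overrun, the contract capacity cut, but only the customs clearance shutdown feeds directly into the cross-dock shipment shortage.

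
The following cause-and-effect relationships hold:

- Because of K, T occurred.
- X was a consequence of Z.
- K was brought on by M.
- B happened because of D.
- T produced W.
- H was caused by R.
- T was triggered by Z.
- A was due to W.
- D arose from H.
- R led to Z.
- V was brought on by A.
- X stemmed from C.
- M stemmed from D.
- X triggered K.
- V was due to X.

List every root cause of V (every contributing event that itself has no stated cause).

Tracing upstream from V: V ← X ← Z ← R.
A separate upstream branch: V ← X ← C.
Each of those chain origins has no stated cause.

C, R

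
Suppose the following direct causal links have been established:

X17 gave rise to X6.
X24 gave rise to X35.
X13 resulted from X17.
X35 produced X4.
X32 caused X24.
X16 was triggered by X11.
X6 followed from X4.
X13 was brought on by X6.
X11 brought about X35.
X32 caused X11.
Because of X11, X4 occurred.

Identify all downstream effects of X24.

X13, X35, X4, X6

Direct effects: X35.
2 steps out: X4.
3 steps out: X6.
4 steps out: X13.
Not reachable from it: X32, X11, X17, X16.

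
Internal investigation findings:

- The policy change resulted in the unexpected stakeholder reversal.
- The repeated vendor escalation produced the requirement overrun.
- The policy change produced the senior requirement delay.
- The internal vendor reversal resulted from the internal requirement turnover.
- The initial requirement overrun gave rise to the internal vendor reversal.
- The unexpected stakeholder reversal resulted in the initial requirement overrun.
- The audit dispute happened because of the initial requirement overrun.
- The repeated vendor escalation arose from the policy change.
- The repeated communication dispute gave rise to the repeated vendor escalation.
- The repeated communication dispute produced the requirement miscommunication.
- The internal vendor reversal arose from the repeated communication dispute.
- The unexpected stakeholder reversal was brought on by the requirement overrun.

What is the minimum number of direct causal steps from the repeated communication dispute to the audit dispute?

5

Shortest chain: the repeated communication dispute → the repeated vendor escalation → the requirement overrun → the unexpected stakeholder reversal → the initial requirement overrun → the audit dispute.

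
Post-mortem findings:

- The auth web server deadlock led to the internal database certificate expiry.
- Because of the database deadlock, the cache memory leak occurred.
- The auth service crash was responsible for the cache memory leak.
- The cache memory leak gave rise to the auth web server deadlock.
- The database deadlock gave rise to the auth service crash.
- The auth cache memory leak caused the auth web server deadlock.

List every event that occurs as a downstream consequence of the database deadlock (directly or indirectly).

Direct effects: the auth service crash, the cache memory leak.
2 steps out: the auth web server deadlock.
3 steps out: the internal database certificate expiry.
Not reachable from it: the auth cache memory leak.

the auth service crash, the auth web server deadlock, the cache memory leak, the internal database certificate expiry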